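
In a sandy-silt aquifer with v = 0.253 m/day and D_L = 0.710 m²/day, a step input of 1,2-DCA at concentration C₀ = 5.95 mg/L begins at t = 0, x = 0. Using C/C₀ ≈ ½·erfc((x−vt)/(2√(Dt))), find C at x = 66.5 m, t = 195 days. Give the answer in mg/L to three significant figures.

For a continuous step input, C/C₀ ≈ ½·erfc((x−vt)/(2√(Dt))).
vt = 0.253 × 195 = 49.335 m and 2√(Dt) = 2√(0.710 × 195) = 23.53 m.
Argument (x−vt)/(2√(Dt)) = (66.5 − 49.335)/23.53 = 0.7295; ½·erfc(0.7295) = 0.1511.
C = 5.95 × 0.1511 = 0.899 mg/L.

0.899 mg/L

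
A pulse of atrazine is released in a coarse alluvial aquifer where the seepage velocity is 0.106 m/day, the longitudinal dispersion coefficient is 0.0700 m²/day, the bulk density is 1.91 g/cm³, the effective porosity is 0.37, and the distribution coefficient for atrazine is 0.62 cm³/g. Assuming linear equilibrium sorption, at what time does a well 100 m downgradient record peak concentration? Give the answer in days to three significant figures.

Retardation factor R = 1 + ρ_b·K_d/n = 1 + 1.91 × 0.62/0.37 = 4.201.
Sorption retards both mechanisms: v_R = v/R = 0.02523 m/day, D_R = D/R = 0.01666 m²/day.
Peak time from v_R²t² + 2D_R t − x² = 0: t = (√(D_R² + v_R²x²) − D_R)/v_R².
√(D_R² + v_R²x²) = √(0.01666² + 0.02523² × 100²) = 2.523; v_R² = 0.0006366.
t = (2.523 − 0.01666)/0.0006366 = 3940 days.

3940 days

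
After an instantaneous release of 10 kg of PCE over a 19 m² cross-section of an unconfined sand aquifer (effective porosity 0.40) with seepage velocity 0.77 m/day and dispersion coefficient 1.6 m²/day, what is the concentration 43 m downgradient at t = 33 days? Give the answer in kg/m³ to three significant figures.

For an instantaneous plane source, C(x,t) = M/(n_e·A·√(4πDt)) · exp(−(x−vt)²/(4Dt)), with n_e·A the pore (flow) area.
Plume center vt = 0.77 × 33 = 25.41 m, so the well at 43 m is 17.59 m downgradient of the peak.
√(4πDt) = 25.76 m, giving peak height M/(n_e·A·√(4πDt)) = 10/(0.40 × 19 × 25.76) = 0.05108 kg/m³.
(x−vt)²/(4Dt) = (17.59)²/(4 × 1.6 × 33) = 1.465; exp(−1.465) = 0.2311.
C = 0.05108 × 0.2311 = 0.0118 kg/m³.

0.0118 kg/m³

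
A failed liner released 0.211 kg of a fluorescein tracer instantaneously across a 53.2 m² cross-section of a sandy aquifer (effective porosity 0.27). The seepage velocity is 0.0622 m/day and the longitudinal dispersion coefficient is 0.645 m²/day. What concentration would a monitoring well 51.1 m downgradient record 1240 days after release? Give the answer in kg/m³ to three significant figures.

0.000119 kg/m³

For an instantaneous plane source, C(x,t) = M/(n_e·A·√(4πDt)) · exp(−(x−vt)²/(4Dt)), with n_e·A the pore (flow) area.
Plume center vt = 0.0622 × 1240 = 77.128 m, so the well at 51.1 m is 26.028 m upgradient of the peak.
√(4πDt) = 100.3 m, giving peak height M/(n_e·A·√(4πDt)) = 0.211/(0.27 × 53.2 × 100.3) = 0.0001465 kg/m³.
(x−vt)²/(4Dt) = (-26.028)²/(4 × 0.645 × 1240) = 0.2118; exp(−0.2118) = 0.8091.
C = 0.0001465 × 0.8091 = 0.000119 kg/m³.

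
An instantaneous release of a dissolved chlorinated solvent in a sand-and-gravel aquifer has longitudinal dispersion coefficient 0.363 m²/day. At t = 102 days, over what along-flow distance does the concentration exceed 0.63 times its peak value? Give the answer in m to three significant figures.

16.5 m

The plume is Gaussian with σ = √(2Dt) = √(2 × 0.363 × 102) = 8.605 m.
C/C_peak = exp(−Δx²/(2σ²)) = 0.63 ⇒ Δx = σ·√(−2 ln 0.63) = 8.605 × 0.9613 = 8.272 m.
Width = 2Δx = 16.5 m.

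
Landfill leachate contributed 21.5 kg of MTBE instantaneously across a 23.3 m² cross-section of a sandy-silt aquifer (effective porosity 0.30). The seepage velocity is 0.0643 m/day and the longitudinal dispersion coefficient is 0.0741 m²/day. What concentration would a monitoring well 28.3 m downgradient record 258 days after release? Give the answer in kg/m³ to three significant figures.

0.0330 kg/m³

For an instantaneous plane source, C(x,t) = M/(n_e·A·√(4πDt)) · exp(−(x−vt)²/(4Dt)), with n_e·A the pore (flow) area.
Plume center vt = 0.0643 × 258 = 16.5894 m, so the well at 28.3 m is 11.7106 m downgradient of the peak.
√(4πDt) = 15.50 m, giving peak height M/(n_e·A·√(4πDt)) = 21.5/(0.30 × 23.3 × 15.50) = 0.1984 kg/m³.
(x−vt)²/(4Dt) = (11.7106)²/(4 × 0.0741 × 258) = 1.793; exp(−1.793) = 0.1665.
C = 0.1984 × 0.1665 = 0.0330 kg/m³.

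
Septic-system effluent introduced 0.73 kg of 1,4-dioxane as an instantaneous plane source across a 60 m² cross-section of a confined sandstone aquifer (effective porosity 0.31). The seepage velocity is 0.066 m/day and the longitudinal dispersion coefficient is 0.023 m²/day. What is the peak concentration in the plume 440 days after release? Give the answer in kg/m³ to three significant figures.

0.00348 kg/m³

The peak of an instantaneous 1D plume sits at x = vt; there the Gaussian factor is 1 and C_max = M/(n_e·A·√(4πDt)), where n_e·A is the pore area the mass is dissolved in.
√(4πDt) = √(4π × 0.023 × 440) = 11.28 m, so C_max = 0.73/(0.31 × 60 × 11.28) = 0.00348 kg/m³.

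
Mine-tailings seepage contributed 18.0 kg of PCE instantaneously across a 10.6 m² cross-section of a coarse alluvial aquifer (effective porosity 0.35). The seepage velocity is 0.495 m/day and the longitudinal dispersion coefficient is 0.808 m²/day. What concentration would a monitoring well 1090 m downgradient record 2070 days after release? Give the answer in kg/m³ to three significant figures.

0.0177 kg/m³

For an instantaneous plane source, C(x,t) = M/(n_e·A·√(4πDt)) · exp(−(x−vt)²/(4Dt)), with n_e·A the pore (flow) area.
Plume center vt = 0.495 × 2070 = 1024.65 m, so the well at 1090 m is 65.35 m downgradient of the peak.
√(4πDt) = 145.0 m, giving peak height M/(n_e·A·√(4πDt)) = 18.0/(0.35 × 10.6 × 145.0) = 0.03346 kg/m³.
(x−vt)²/(4Dt) = (65.35)²/(4 × 0.808 × 2070) = 0.6383; exp(−0.6383) = 0.5282.
C = 0.03346 × 0.5282 = 0.0177 kg/m³.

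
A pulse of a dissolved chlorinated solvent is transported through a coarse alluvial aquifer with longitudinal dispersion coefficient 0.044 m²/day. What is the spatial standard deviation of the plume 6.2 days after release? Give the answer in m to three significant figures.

Dispersive spreading gives a Gaussian with σ² = 2Dt; advection only shifts the center.
σ = √(2 × 0.044 × 6.2) = 0.739 m.

0.739 m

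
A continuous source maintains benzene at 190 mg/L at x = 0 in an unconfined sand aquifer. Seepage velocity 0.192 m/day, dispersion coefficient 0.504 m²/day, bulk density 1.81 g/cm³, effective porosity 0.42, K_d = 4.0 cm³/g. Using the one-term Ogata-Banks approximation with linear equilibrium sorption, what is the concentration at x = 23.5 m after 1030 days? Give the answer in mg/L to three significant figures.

Retardation factor R = 1 + ρ_b·K_d/n = 1 + 1.81 × 4.0/0.42 = 18.24.
Sorption retards both mechanisms: v_R = v/R = 0.01053 m/day, D_R = D/R = 0.02763 m²/day.
v_R·t = 0.01053 × 1030 = 10.8459 m; 2√(D_R t) = 10.67 m; argument = (23.5 − 10.8459)/10.67 = 1.186.
C = C₀ × ½·erfc(1.186) = 190 × 0.04675 = 8.88 mg/L.

8.88 mg/L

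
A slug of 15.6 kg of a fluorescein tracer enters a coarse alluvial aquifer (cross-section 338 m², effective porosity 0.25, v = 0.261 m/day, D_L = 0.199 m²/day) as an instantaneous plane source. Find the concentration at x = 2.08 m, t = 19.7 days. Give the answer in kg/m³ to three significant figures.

For an instantaneous plane source, C(x,t) = M/(n_e·A·√(4πDt)) · exp(−(x−vt)²/(4Dt)), with n_e·A the pore (flow) area.
Plume center vt = 0.261 × 19.7 = 5.1417 m, so the well at 2.08 m is 3.0617 m upgradient of the peak.
√(4πDt) = 7.019 m, giving peak height M/(n_e·A·√(4πDt)) = 15.6/(0.25 × 338 × 7.019) = 0.02630 kg/m³.
(x−vt)²/(4Dt) = (-3.0617)²/(4 × 0.199 × 19.7) = 0.5978; exp(−0.5978) = 0.5500.
C = 0.02630 × 0.5500 = 0.0145 kg/m³.

0.0145 kg/m³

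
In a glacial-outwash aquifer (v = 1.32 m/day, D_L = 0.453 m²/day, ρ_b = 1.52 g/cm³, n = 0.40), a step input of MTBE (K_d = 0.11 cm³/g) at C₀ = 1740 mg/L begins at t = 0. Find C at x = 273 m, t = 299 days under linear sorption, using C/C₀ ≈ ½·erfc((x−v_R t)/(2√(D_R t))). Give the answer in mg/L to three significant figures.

Retardation factor R = 1 + ρ_b·K_d/n = 1 + 1.52 × 0.11/0.40 = 1.418.
Sorption retards both mechanisms: v_R = v/R = 0.9309 m/day, D_R = D/R = 0.3195 m²/day.
v_R·t = 0.9309 × 299 = 278.3391 m; 2√(D_R t) = 19.55 m; argument = (273 − 278.3391)/19.55 = -0.2731.
C = C₀ × ½·erfc(-0.2731) = 1740 × 0.6503 = 1130 mg/L.

1130 mg/L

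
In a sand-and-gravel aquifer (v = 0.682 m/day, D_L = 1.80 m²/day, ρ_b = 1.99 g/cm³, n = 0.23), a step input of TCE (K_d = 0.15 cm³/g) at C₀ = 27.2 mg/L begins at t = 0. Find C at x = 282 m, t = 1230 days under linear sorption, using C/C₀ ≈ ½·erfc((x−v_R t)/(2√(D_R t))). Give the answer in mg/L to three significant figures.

Retardation factor R = 1 + ρ_b·K_d/n = 1 + 1.99 × 0.15/0.23 = 2.298.
Sorption retards both mechanisms: v_R = v/R = 0.2968 m/day, D_R = D/R = 0.7833 m²/day.
v_R·t = 0.2968 × 1230 = 365.064 m; 2√(D_R t) = 62.08 m; argument = (282 − 365.064)/62.08 = -1.338.
C = C₀ × ½·erfc(-1.338) = 27.2 × 0.9708 = 26.4 mg/L.

26.4 mg/L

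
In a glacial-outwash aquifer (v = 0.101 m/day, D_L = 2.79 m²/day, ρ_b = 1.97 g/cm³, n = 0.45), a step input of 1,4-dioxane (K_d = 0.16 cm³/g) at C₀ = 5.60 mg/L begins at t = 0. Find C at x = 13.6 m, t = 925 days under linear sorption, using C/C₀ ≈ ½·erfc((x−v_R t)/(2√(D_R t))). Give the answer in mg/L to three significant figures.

Retardation factor R = 1 + ρ_b·K_d/n = 1 + 1.97 × 0.16/0.45 = 1.700.
Sorption retards both mechanisms: v_R = v/R = 0.05941 m/day, D_R = D/R = 1.641 m²/day.
v_R·t = 0.05941 × 925 = 54.95425 m; 2√(D_R t) = 77.92 m; argument = (13.6 − 54.95425)/77.92 = -0.5307.
C = C₀ × ½·erfc(-0.5307) = 5.60 × 0.7735 = 4.33 mg/L.

4.33 mg/L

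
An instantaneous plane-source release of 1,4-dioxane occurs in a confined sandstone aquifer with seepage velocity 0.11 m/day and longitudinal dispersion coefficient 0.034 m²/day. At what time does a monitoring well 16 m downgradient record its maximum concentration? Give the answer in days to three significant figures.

143 days

For the 1D instantaneous-source solution, setting ∂C/∂t = 0 at fixed x gives v²t² + 2Dt − x² = 0, so t = (√(D² + v²x²) − D)/v².
√(D² + v²x²) = √(0.034² + 0.11² × 16²) = 1.760; v² = 0.0121.
t = (1.760 − 0.034)/0.0121 = 143 days (vs. the pure-advection estimate x/v = 145 d).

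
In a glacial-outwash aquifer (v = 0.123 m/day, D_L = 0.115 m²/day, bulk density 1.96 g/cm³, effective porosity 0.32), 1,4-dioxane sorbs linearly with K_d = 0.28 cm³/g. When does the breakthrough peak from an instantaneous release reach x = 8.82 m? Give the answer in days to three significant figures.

Retardation factor R = 1 + ρ_b·K_d/n = 1 + 1.96 × 0.28/0.32 = 2.715.
Sorption retards both mechanisms: v_R = v/R = 0.04530 m/day, D_R = D/R = 0.04236 m²/day.
Peak time from v_R²t² + 2D_R t − x² = 0: t = (√(D_R² + v_R²x²) − D_R)/v_R².
√(D_R² + v_R²x²) = √(0.04236² + 0.04530² × 8.82²) = 0.4018; v_R² = 0.002052.
t = (0.4018 − 0.04236)/0.002052 = 175 days.

175 days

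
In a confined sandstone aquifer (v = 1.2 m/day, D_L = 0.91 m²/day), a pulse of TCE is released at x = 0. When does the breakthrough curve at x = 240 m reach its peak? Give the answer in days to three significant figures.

For the 1D instantaneous-source solution, setting ∂C/∂t = 0 at fixed x gives v²t² + 2Dt − x² = 0, so t = (√(D² + v²x²) − D)/v².
√(D² + v²x²) = √(0.91² + 1.2² × 240²) = 288.0; v² = 1.44.
t = (288.0 − 0.91)/1.44 = 199 days (vs. the pure-advection estimate x/v = 200 d).

199 days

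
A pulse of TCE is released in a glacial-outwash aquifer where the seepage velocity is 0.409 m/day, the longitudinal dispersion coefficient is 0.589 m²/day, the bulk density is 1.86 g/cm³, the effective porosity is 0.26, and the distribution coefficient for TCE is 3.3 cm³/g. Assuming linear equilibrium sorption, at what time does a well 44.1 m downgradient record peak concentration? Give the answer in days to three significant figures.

2570 days

Retardation factor R = 1 + ρ_b·K_d/n = 1 + 1.86 × 3.3/0.26 = 24.61.
Sorption retards both mechanisms: v_R = v/R = 0.01662 m/day, D_R = D/R = 0.02393 m²/day.
Peak time from v_R²t² + 2D_R t − x² = 0: t = (√(D_R² + v_R²x²) − D_R)/v_R².
√(D_R² + v_R²x²) = √(0.02393² + 0.01662² × 44.1²) = 0.7333; v_R² = 0.0002762.
t = (0.7333 − 0.02393)/0.0002762 = 2570 days.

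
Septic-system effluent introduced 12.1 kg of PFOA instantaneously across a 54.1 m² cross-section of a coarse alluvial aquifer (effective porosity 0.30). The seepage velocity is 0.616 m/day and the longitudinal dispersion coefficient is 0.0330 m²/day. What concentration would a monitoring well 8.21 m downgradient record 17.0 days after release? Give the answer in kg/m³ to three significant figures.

For an instantaneous plane source, C(x,t) = M/(n_e·A·√(4πDt)) · exp(−(x−vt)²/(4Dt)), with n_e·A the pore (flow) area.
Plume center vt = 0.616 × 17.0 = 10.472 m, so the well at 8.21 m is 2.262 m upgradient of the peak.
√(4πDt) = 2.655 m, giving peak height M/(n_e·A·√(4πDt)) = 12.1/(0.30 × 54.1 × 2.655) = 0.2808 kg/m³.
(x−vt)²/(4Dt) = (-2.262)²/(4 × 0.0330 × 17.0) = 2.280; exp(−2.280) = 0.1023.
C = 0.2808 × 0.1023 = 0.0287 kg/m³.

0.0287 kg/m³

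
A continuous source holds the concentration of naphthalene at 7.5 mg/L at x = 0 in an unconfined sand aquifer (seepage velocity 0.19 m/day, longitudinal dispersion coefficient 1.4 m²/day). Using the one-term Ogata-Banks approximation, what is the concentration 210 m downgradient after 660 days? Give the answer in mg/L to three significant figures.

0.184 mg/L

For a continuous step input, C/C₀ ≈ ½·erfc((x−vt)/(2√(Dt))).
vt = 0.19 × 660 = 125.4 m and 2√(Dt) = 2√(1.4 × 660) = 60.79 m.
Argument (x−vt)/(2√(Dt)) = (210 − 125.4)/60.79 = 1.392; ½·erfc(1.392) = 0.02450.
C = 7.5 × 0.02450 = 0.184 mg/L.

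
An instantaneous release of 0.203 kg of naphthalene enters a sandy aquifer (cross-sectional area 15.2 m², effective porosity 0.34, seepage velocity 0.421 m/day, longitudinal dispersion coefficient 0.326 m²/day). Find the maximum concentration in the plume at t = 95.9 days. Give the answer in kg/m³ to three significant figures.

The peak of an instantaneous 1D plume sits at x = vt; there the Gaussian factor is 1 and C_max = M/(n_e·A·√(4πDt)), where n_e·A is the pore area the mass is dissolved in.
√(4πDt) = √(4π × 0.326 × 95.9) = 19.82 m, so C_max = 0.203/(0.34 × 15.2 × 19.82) = 0.00198 kg/m³.

0.00198 kg/m³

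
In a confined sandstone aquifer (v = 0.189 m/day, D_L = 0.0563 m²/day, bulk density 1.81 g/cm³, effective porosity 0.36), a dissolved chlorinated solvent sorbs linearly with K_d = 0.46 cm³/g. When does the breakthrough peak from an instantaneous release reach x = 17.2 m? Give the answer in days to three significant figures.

Retardation factor R = 1 + ρ_b·K_d/n = 1 + 1.81 × 0.46/0.36 = 3.313.
Sorption retards both mechanisms: v_R = v/R = 0.05705 m/day, D_R = D/R = 0.01699 m²/day.
Peak time from v_R²t² + 2D_R t − x² = 0: t = (√(D_R² + v_R²x²) − D_R)/v_R².
√(D_R² + v_R²x²) = √(0.01699² + 0.05705² × 17.2²) = 0.9814; v_R² = 0.003255.
t = (0.9814 − 0.01699)/0.003255 = 296 days.

296 days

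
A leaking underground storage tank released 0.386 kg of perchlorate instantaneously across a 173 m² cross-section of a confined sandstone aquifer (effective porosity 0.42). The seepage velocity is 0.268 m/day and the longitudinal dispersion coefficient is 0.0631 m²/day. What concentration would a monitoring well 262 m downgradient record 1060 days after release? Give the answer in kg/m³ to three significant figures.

For an instantaneous plane source, C(x,t) = M/(n_e·A·√(4πDt)) · exp(−(x−vt)²/(4Dt)), with n_e·A the pore (flow) area.
Plume center vt = 0.268 × 1060 = 284.08 m, so the well at 262 m is 22.08 m upgradient of the peak.
√(4πDt) = 28.99 m, giving peak height M/(n_e·A·√(4πDt)) = 0.386/(0.42 × 173 × 28.99) = 0.0001832 kg/m³.
(x−vt)²/(4Dt) = (-22.08)²/(4 × 0.0631 × 1060) = 1.822; exp(−1.822) = 0.1617.
C = 0.0001832 × 0.1617 = 2.96e-05 kg/m³.

2.96e-05 kg/m³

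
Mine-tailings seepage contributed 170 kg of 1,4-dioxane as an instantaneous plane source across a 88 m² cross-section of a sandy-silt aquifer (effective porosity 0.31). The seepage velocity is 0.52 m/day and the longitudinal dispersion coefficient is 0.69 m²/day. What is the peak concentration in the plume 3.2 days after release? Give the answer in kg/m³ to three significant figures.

The peak of an instantaneous 1D plume sits at x = vt; there the Gaussian factor is 1 and C_max = M/(n_e·A·√(4πDt)), where n_e·A is the pore area the mass is dissolved in.
√(4πDt) = √(4π × 0.69 × 3.2) = 5.267 m, so C_max = 170/(0.31 × 88 × 5.267) = 1.18 kg/m³.

1.18 kg/m³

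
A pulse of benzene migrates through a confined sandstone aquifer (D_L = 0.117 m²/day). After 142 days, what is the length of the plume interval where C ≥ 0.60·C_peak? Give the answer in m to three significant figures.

11.7 m

The plume is Gaussian with σ = √(2Dt) = √(2 × 0.117 × 142) = 5.764 m.
C/C_peak = exp(−Δx²/(2σ²)) = 0.60 ⇒ Δx = σ·√(−2 ln 0.60) = 5.764 × 1.011 = 5.827 m.
Width = 2Δx = 11.7 m.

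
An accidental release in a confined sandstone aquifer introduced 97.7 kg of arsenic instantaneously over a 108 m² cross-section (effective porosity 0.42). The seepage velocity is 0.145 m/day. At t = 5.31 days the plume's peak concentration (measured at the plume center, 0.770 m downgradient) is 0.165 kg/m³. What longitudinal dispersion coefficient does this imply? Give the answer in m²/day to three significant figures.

2.55 m²/day

At the plume center C_max = M/(n_e·A·√(4πDt)), so D = M²/(4πt·(n_e·A·C_max)²).
n_e·A·C_max = 0.42 × 108 × 0.165 = 7.484 kg/m.
D = 97.7²/(4π × 5.31 × 7.484²) = 2.55 m²/day.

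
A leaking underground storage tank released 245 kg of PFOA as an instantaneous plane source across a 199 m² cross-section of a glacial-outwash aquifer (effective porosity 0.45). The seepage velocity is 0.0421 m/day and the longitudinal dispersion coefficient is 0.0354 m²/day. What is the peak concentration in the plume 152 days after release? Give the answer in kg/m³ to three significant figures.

0.333 kg/m³

The peak of an instantaneous 1D plume sits at x = vt; there the Gaussian factor is 1 and C_max = M/(n_e·A·√(4πDt)), where n_e·A is the pore area the mass is dissolved in.
√(4πDt) = √(4π × 0.0354 × 152) = 8.223 m, so C_max = 245/(0.45 × 199 × 8.223) = 0.333 kg/m³.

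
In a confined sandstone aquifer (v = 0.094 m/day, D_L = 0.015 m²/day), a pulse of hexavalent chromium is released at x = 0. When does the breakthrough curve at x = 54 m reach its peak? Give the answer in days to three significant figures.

For the 1D instantaneous-source solution, setting ∂C/∂t = 0 at fixed x gives v²t² + 2Dt − x² = 0, so t = (√(D² + v²x²) − D)/v².
√(D² + v²x²) = √(0.015² + 0.094² × 54²) = 5.076; v² = 0.008836.
t = (5.076 − 0.015)/0.008836 = 573 days (vs. the pure-advection estimate x/v = 574 d).

573 days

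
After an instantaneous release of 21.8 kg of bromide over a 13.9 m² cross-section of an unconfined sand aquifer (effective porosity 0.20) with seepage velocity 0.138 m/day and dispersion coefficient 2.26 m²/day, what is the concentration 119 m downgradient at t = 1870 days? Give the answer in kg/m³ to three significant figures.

For an instantaneous plane source, C(x,t) = M/(n_e·A·√(4πDt)) · exp(−(x−vt)²/(4Dt)), with n_e·A the pore (flow) area.
Plume center vt = 0.138 × 1870 = 258.06 m, so the well at 119 m is 139.06 m upgradient of the peak.
√(4πDt) = 230.5 m, giving peak height M/(n_e·A·√(4πDt)) = 21.8/(0.20 × 13.9 × 230.5) = 0.03402 kg/m³.
(x−vt)²/(4Dt) = (-139.06)²/(4 × 2.26 × 1870) = 1.144; exp(−1.144) = 0.3185.
C = 0.03402 × 0.3185 = 0.0108 kg/m³.

0.0108 kg/m³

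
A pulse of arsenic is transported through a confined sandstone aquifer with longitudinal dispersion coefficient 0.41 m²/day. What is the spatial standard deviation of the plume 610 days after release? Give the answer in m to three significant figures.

22.4 m

Dispersive spreading gives a Gaussian with σ² = 2Dt; advection only shifts the center.
σ = √(2 × 0.41 × 610) = 22.4 m.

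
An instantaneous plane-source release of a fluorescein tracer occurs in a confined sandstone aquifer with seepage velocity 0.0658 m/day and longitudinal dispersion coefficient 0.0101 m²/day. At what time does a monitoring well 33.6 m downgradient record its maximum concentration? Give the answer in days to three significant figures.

508 days

For the 1D instantaneous-source solution, setting ∂C/∂t = 0 at fixed x gives v²t² + 2Dt − x² = 0, so t = (√(D² + v²x²) − D)/v².
√(D² + v²x²) = √(0.0101² + 0.0658² × 33.6²) = 2.211; v² = 0.00432964.
t = (2.211 − 0.0101)/0.00432964 = 508 days (vs. the pure-advection estimate x/v = 511 d).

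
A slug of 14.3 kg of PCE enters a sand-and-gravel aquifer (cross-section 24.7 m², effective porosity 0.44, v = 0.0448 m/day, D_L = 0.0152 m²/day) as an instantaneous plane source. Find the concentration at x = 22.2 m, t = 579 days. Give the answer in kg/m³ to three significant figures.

0.0841 kg/m³

For an instantaneous plane source, C(x,t) = M/(n_e·A·√(4πDt)) · exp(−(x−vt)²/(4Dt)), with n_e·A the pore (flow) area.
Plume center vt = 0.0448 × 579 = 25.9392 m, so the well at 22.2 m is 3.7392 m upgradient of the peak.
√(4πDt) = 10.52 m, giving peak height M/(n_e·A·√(4πDt)) = 14.3/(0.44 × 24.7 × 10.52) = 0.1251 kg/m³.
(x−vt)²/(4Dt) = (-3.7392)²/(4 × 0.0152 × 579) = 0.3972; exp(−0.3972) = 0.6722.
C = 0.1251 × 0.6722 = 0.0841 kg/m³.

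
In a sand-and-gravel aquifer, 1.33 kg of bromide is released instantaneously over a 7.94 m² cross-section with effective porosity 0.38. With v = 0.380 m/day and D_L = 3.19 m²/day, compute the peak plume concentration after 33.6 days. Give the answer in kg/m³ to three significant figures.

The peak of an instantaneous 1D plume sits at x = vt; there the Gaussian factor is 1 and C_max = M/(n_e·A·√(4πDt)), where n_e·A is the pore area the mass is dissolved in.
√(4πDt) = √(4π × 3.19 × 33.6) = 36.70 m, so C_max = 1.33/(0.38 × 7.94 × 36.70) = 0.0120 kg/m³.

0.0120 kg/m³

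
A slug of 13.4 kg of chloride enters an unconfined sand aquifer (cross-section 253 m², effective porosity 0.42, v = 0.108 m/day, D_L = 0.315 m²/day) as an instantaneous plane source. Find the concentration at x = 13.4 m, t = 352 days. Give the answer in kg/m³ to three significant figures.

0.000862 kg/m³

For an instantaneous plane source, C(x,t) = M/(n_e·A·√(4πDt)) · exp(−(x−vt)²/(4Dt)), with n_e·A the pore (flow) area.
Plume center vt = 0.108 × 352 = 38.016 m, so the well at 13.4 m is 24.616 m upgradient of the peak.
√(4πDt) = 37.33 m, giving peak height M/(n_e·A·√(4πDt)) = 13.4/(0.42 × 253 × 37.33) = 0.003378 kg/m³.
(x−vt)²/(4Dt) = (-24.616)²/(4 × 0.315 × 352) = 1.366; exp(−1.366) = 0.2551.
C = 0.003378 × 0.2551 = 0.000862 kg/m³.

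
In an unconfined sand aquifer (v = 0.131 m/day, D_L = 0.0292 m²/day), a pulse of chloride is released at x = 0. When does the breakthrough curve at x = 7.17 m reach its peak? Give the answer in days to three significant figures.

For the 1D instantaneous-source solution, setting ∂C/∂t = 0 at fixed x gives v²t² + 2Dt − x² = 0, so t = (√(D² + v²x²) − D)/v².
√(D² + v²x²) = √(0.0292² + 0.131² × 7.17²) = 0.9397; v² = 0.017161.
t = (0.9397 − 0.0292)/0.017161 = 53.1 days (vs. the pure-advection estimate x/v = 54.7 d).

53.1 days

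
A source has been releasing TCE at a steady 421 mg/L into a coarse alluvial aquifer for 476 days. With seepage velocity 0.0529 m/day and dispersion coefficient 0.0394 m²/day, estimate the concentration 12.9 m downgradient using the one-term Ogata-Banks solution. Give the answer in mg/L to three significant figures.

412 mg/L

For a continuous step input, C/C₀ ≈ ½·erfc((x−vt)/(2√(Dt))).
vt = 0.0529 × 476 = 25.1804 m and 2√(Dt) = 2√(0.0394 × 476) = 8.661 m.
Argument (x−vt)/(2√(Dt)) = (12.9 − 25.1804)/8.661 = -1.418; ½·erfc(-1.418) = 0.9775.
C = 421 × 0.9775 = 412 mg/L.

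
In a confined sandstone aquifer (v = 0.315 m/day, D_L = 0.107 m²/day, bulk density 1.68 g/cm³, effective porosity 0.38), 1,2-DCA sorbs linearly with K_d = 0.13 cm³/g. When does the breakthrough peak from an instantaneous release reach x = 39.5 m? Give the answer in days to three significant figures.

Retardation factor R = 1 + ρ_b·K_d/n = 1 + 1.68 × 0.13/0.38 = 1.575.
Sorption retards both mechanisms: v_R = v/R = 0.2000 m/day, D_R = D/R = 0.06794 m²/day.
Peak time from v_R²t² + 2D_R t − x² = 0: t = (√(D_R² + v_R²x²) − D_R)/v_R².
√(D_R² + v_R²x²) = √(0.06794² + 0.2000² × 39.5²) = 7.900; v_R² = 0.04000.
t = (7.900 − 0.06794)/0.04000 = 196 days.

196 days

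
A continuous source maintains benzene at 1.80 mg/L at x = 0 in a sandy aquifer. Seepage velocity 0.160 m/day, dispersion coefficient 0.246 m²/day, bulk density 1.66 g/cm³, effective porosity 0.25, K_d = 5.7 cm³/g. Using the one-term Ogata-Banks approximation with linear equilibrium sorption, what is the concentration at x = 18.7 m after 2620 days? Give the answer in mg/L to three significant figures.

0.153 mg/L

Retardation factor R = 1 + ρ_b·K_d/n = 1 + 1.66 × 5.7/0.25 = 38.85.
Sorption retards both mechanisms: v_R = v/R = 0.004118 m/day, D_R = D/R = 0.006332 m²/day.
v_R·t = 0.004118 × 2620 = 10.78916 m; 2√(D_R t) = 8.146 m; argument = (18.7 − 10.78916)/8.146 = 0.9711.
C = C₀ × ½·erfc(0.9711) = 1.80 × 0.08482 = 0.153 mg/L.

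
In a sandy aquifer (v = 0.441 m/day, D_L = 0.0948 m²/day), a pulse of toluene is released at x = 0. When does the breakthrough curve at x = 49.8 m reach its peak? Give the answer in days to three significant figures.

For the 1D instantaneous-source solution, setting ∂C/∂t = 0 at fixed x gives v²t² + 2Dt − x² = 0, so t = (√(D² + v²x²) − D)/v².
√(D² + v²x²) = √(0.0948² + 0.441² × 49.8²) = 21.96; v² = 0.194481.
t = (21.96 − 0.0948)/0.194481 = 112 days (vs. the pure-advection estimate x/v = 113 d).

112 days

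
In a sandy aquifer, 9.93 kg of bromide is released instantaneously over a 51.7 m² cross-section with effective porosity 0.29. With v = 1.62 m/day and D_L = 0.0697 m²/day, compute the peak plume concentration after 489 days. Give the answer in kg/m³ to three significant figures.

The peak of an instantaneous 1D plume sits at x = vt; there the Gaussian factor is 1 and C_max = M/(n_e·A·√(4πDt)), where n_e·A is the pore area the mass is dissolved in.
√(4πDt) = √(4π × 0.0697 × 489) = 20.70 m, so C_max = 9.93/(0.29 × 51.7 × 20.70) = 0.0320 kg/m³.

0.0320 kg/m³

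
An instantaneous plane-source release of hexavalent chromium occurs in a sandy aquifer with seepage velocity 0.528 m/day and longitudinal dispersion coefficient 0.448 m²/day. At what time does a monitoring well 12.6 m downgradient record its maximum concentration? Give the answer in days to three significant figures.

22.3 days

For the 1D instantaneous-source solution, setting ∂C/∂t = 0 at fixed x gives v²t² + 2Dt − x² = 0, so t = (√(D² + v²x²) − D)/v².
√(D² + v²x²) = √(0.448² + 0.528² × 12.6²) = 6.668; v² = 0.278784.
t = (6.668 − 0.448)/0.278784 = 22.3 days (vs. the pure-advection estimate x/v = 23.9 d).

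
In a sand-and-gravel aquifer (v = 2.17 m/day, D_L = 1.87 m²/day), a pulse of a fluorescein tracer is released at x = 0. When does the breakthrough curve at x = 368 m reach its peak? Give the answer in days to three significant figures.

169 days

For the 1D instantaneous-source solution, setting ∂C/∂t = 0 at fixed x gives v²t² + 2Dt − x² = 0, so t = (√(D² + v²x²) − D)/v².
√(D² + v²x²) = √(1.87² + 2.17² × 368²) = 798.6; v² = 4.7089.
t = (798.6 − 1.87)/4.7089 = 169 days (vs. the pure-advection estimate x/v = 170 d).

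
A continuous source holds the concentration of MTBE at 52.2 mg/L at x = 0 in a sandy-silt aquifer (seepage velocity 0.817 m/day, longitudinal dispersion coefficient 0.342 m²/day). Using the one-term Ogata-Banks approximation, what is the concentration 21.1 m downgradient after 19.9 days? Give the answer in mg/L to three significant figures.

For a continuous step input, C/C₀ ≈ ½·erfc((x−vt)/(2√(Dt))).
vt = 0.817 × 19.9 = 16.2583 m and 2√(Dt) = 2√(0.342 × 19.9) = 5.218 m.
Argument (x−vt)/(2√(Dt)) = (21.1 − 16.2583)/5.218 = 0.9279; ½·erfc(0.9279) = 0.09472.
C = 52.2 × 0.09472 = 4.94 mg/L.

4.94 mg/L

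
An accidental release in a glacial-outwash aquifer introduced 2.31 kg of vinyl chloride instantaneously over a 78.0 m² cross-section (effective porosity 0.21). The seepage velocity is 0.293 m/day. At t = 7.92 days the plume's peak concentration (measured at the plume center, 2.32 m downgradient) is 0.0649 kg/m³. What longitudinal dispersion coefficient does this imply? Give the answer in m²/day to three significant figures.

0.0474 m²/day

At the plume center C_max = M/(n_e·A·√(4πDt)), so D = M²/(4πt·(n_e·A·C_max)²).
n_e·A·C_max = 0.21 × 78.0 × 0.0649 = 1.063 kg/m.
D = 2.31²/(4π × 7.92 × 1.063²) = 0.0474 m²/day.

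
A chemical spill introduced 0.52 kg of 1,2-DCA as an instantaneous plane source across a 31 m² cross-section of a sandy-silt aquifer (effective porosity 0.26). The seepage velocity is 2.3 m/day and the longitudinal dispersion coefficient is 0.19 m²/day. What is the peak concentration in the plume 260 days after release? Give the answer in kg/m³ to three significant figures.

0.00259 kg/m³

The peak of an instantaneous 1D plume sits at x = vt; there the Gaussian factor is 1 and C_max = M/(n_e·A·√(4πDt)), where n_e·A is the pore area the mass is dissolved in.
√(4πDt) = √(4π × 0.19 × 260) = 24.92 m, so C_max = 0.52/(0.26 × 31 × 24.92) = 0.00259 kg/m³.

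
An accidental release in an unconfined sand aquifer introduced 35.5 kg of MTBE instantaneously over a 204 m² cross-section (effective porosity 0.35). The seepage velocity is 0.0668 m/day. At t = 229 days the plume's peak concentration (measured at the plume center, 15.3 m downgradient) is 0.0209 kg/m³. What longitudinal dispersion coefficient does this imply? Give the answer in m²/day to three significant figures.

At the plume center C_max = M/(n_e·A·√(4πDt)), so D = M²/(4πt·(n_e·A·C_max)²).
n_e·A·C_max = 0.35 × 204 × 0.0209 = 1.492 kg/m.
D = 35.5²/(4π × 229 × 1.492²) = 0.197 m²/day.

0.197 m²/day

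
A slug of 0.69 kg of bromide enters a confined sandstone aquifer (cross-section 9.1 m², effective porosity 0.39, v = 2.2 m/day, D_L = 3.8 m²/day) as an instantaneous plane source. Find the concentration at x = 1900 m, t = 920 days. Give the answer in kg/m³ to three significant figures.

0.000309 kg/m³

For an instantaneous plane source, C(x,t) = M/(n_e·A·√(4πDt)) · exp(−(x−vt)²/(4Dt)), with n_e·A the pore (flow) area.
Plume center vt = 2.2 × 920 = 2024 m, so the well at 1900 m is 124 m upgradient of the peak.
√(4πDt) = 209.6 m, giving peak height M/(n_e·A·√(4πDt)) = 0.69/(0.39 × 9.1 × 209.6) = 0.0009276 kg/m³.
(x−vt)²/(4Dt) = (-124)²/(4 × 3.8 × 920) = 1.100; exp(−1.100) = 0.3329.
C = 0.0009276 × 0.3329 = 0.000309 kg/m³.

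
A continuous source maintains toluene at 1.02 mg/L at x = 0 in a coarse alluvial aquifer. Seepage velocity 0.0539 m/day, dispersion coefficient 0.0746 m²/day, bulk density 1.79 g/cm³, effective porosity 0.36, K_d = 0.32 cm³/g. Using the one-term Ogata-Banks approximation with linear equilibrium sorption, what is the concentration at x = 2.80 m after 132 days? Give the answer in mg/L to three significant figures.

0.502 mg/L

Retardation factor R = 1 + ρ_b·K_d/n = 1 + 1.79 × 0.32/0.36 = 2.591.
Sorption retards both mechanisms: v_R = v/R = 0.02080 m/day, D_R = D/R = 0.02879 m²/day.
v_R·t = 0.02080 × 132 = 2.7456 m; 2√(D_R t) = 3.899 m; argument = (2.80 − 2.7456)/3.899 = 0.01395.
C = C₀ × ½·erfc(0.01395) = 1.02 × 0.4921 = 0.502 mg/L.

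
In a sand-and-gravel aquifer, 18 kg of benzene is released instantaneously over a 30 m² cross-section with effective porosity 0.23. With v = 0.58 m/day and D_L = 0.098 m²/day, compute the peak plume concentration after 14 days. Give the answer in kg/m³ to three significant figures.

0.628 kg/m³

The peak of an instantaneous 1D plume sits at x = vt; there the Gaussian factor is 1 and C_max = M/(n_e·A·√(4πDt)), where n_e·A is the pore area the mass is dissolved in.
√(4πDt) = √(4π × 0.098 × 14) = 4.152 m, so C_max = 18/(0.23 × 30 × 4.152) = 0.628 kg/m³.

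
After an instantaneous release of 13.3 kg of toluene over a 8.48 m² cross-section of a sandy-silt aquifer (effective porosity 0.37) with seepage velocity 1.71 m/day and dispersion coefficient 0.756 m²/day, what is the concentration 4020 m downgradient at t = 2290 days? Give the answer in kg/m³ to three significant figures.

For an instantaneous plane source, C(x,t) = M/(n_e·A·√(4πDt)) · exp(−(x−vt)²/(4Dt)), with n_e·A the pore (flow) area.
Plume center vt = 1.71 × 2290 = 3915.9 m, so the well at 4020 m is 104.1 m downgradient of the peak.
√(4πDt) = 147.5 m, giving peak height M/(n_e·A·√(4πDt)) = 13.3/(0.37 × 8.48 × 147.5) = 0.02874 kg/m³.
(x−vt)²/(4Dt) = (104.1)²/(4 × 0.756 × 2290) = 1.565; exp(−1.565) = 0.2091.
C = 0.02874 × 0.2091 = 0.00601 kg/m³.

0.00601 kg/m³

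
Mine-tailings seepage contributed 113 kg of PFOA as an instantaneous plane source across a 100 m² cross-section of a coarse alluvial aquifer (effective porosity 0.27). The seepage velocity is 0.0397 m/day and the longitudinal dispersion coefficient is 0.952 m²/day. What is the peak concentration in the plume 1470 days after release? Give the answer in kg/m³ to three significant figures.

The peak of an instantaneous 1D plume sits at x = vt; there the Gaussian factor is 1 and C_max = M/(n_e·A·√(4πDt)), where n_e·A is the pore area the mass is dissolved in.
√(4πDt) = √(4π × 0.952 × 1470) = 132.6 m, so C_max = 113/(0.27 × 100 × 132.6) = 0.0316 kg/m³.

0.0316 kg/m³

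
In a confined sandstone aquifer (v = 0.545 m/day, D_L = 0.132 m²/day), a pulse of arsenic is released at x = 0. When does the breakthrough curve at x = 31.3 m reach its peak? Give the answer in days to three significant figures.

For the 1D instantaneous-source solution, setting ∂C/∂t = 0 at fixed x gives v²t² + 2Dt − x² = 0, so t = (√(D² + v²x²) − D)/v².
√(D² + v²x²) = √(0.132² + 0.545² × 31.3²) = 17.06; v² = 0.297025.
t = (17.06 − 0.132)/0.297025 = 57.0 days (vs. the pure-advection estimate x/v = 57.4 d).

57.0 days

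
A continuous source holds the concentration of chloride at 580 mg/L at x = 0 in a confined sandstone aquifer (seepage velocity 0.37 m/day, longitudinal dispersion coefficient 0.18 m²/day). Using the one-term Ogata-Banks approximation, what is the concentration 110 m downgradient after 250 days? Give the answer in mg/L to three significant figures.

18.9 mg/L

For a continuous step input, C/C₀ ≈ ½·erfc((x−vt)/(2√(Dt))).
vt = 0.37 × 250 = 92.5 m and 2√(Dt) = 2√(0.18 × 250) = 13.42 m.
Argument (x−vt)/(2√(Dt)) = (110 − 92.5)/13.42 = 1.304; ½·erfc(1.304) = 0.03258.
C = 580 × 0.03258 = 18.9 mg/L.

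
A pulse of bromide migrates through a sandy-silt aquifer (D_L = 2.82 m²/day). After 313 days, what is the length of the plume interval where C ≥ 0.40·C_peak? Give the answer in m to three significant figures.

The plume is Gaussian with σ = √(2Dt) = √(2 × 2.82 × 313) = 42.02 m.
C/C_peak = exp(−Δx²/(2σ²)) = 0.40 ⇒ Δx = σ·√(−2 ln 0.40) = 42.02 × 1.354 = 56.90 m.
Width = 2Δx = 114 m.

114 m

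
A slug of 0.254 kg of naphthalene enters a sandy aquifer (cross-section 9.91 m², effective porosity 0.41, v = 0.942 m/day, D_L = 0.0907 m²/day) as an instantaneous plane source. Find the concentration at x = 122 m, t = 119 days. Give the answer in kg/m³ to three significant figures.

0.000554 kg/m³

For an instantaneous plane source, C(x,t) = M/(n_e·A·√(4πDt)) · exp(−(x−vt)²/(4Dt)), with n_e·A the pore (flow) area.
Plume center vt = 0.942 × 119 = 112.098 m, so the well at 122 m is 9.902 m downgradient of the peak.
√(4πDt) = 11.65 m, giving peak height M/(n_e·A·√(4πDt)) = 0.254/(0.41 × 9.91 × 11.65) = 0.005366 kg/m³.
(x−vt)²/(4Dt) = (9.902)²/(4 × 0.0907 × 119) = 2.271; exp(−2.271) = 0.1032.
C = 0.005366 × 0.1032 = 0.000554 kg/m³.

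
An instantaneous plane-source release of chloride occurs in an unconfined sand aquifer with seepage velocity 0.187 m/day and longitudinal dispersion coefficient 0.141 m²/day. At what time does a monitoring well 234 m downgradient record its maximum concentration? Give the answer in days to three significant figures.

For the 1D instantaneous-source solution, setting ∂C/∂t = 0 at fixed x gives v²t² + 2Dt − x² = 0, so t = (√(D² + v²x²) − D)/v².
√(D² + v²x²) = √(0.141² + 0.187² × 234²) = 43.76; v² = 0.034969.
t = (43.76 − 0.141)/0.034969 = 1250 days (vs. the pure-advection estimate x/v = 1250 d).

1250 days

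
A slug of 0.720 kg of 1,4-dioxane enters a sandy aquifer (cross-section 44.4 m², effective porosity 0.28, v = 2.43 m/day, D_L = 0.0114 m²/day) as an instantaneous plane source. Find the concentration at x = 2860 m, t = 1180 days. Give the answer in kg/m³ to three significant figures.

0.00161 kg/m³

For an instantaneous plane source, C(x,t) = M/(n_e·A·√(4πDt)) · exp(−(x−vt)²/(4Dt)), with n_e·A the pore (flow) area.
Plume center vt = 2.43 × 1180 = 2867.4 m, so the well at 2860 m is 7.4 m upgradient of the peak.
√(4πDt) = 13.00 m, giving peak height M/(n_e·A·√(4πDt)) = 0.720/(0.28 × 44.4 × 13.00) = 0.004455 kg/m³.
(x−vt)²/(4Dt) = (-7.4)²/(4 × 0.0114 × 1180) = 1.018; exp(−1.018) = 0.3613.
C = 0.004455 × 0.3613 = 0.00161 kg/m³.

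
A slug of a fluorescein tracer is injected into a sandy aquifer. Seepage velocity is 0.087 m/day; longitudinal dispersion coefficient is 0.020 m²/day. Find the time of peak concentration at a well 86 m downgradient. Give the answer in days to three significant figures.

986 days

For the 1D instantaneous-source solution, setting ∂C/∂t = 0 at fixed x gives v²t² + 2Dt − x² = 0, so t = (√(D² + v²x²) − D)/v².
√(D² + v²x²) = √(0.020² + 0.087² × 86²) = 7.482; v² = 0.007569.
t = (7.482 − 0.020)/0.007569 = 986 days (vs. the pure-advection estimate x/v = 989 d).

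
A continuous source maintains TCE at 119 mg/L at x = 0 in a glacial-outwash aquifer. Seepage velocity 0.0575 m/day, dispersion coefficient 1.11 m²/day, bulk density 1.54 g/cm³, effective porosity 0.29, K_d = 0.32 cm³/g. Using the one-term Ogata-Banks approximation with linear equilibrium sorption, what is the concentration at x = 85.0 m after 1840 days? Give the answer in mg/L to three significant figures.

14.2 mg/L

Retardation factor R = 1 + ρ_b·K_d/n = 1 + 1.54 × 0.32/0.29 = 2.699.
Sorption retards both mechanisms: v_R = v/R = 0.02130 m/day, D_R = D/R = 0.4113 m²/day.
v_R·t = 0.02130 × 1840 = 39.192 m; 2√(D_R t) = 55.02 m; argument = (85.0 − 39.192)/55.02 = 0.8326.
C = C₀ × ½·erfc(0.8326) = 119 × 0.1195 = 14.2 mg/L.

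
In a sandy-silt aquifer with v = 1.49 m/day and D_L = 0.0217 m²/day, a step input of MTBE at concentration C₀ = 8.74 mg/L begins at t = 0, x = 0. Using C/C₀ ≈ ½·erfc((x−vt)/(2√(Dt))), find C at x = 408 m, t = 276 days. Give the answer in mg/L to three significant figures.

For a continuous step input, C/C₀ ≈ ½·erfc((x−vt)/(2√(Dt))).
vt = 1.49 × 276 = 411.24 m and 2√(Dt) = 2√(0.0217 × 276) = 4.895 m.
Argument (x−vt)/(2√(Dt)) = (408 − 411.24)/4.895 = -0.6619; ½·erfc(-0.6619) = 0.8254.
C = 8.74 × 0.8254 = 7.21 mg/L.

7.21 mg/L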